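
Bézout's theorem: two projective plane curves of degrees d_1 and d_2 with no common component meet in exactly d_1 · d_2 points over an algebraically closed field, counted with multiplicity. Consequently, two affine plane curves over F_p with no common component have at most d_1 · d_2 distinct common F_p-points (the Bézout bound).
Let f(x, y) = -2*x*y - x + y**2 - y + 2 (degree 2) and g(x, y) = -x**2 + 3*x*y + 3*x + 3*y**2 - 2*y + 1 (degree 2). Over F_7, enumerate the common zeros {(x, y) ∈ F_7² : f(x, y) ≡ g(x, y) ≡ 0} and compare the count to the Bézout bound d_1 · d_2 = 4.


Common zeros: {(2, 5)}; count = 1; Bézout bound = 4.

deg(f) = 2, deg(g) = 2, so Bézout bound = 4.
Scan x ∈ F_7. For each x, list the y ∈ F_7 with f(x, y) ≡ 0 and those with g(x, y) ≡ 0 (mod 7); the common zeros in that column are the intersection.
  x = 0: f ≡ 0 at y ∈ {4}; g ≡ 0 at y ∈ ∅; common: ∅.
  x = 1: f ≡ 0 at y ∈ ∅; g ≡ 0 at y ∈ {1}; common: ∅.
  x = 2: f ≡ 0 at y ∈ {0, 5}; g ≡ 0 at y ∈ {3, 5}; common: {5}.
  x = 3: f ≡ 0 at y ∈ {1, 6}; g ≡ 0 at y ∈ {3, 4}; common: ∅.
  x = 4: f ≡ 0 at y ∈ ∅; g ≡ 0 at y ∈ ∅; common: ∅.
  x = 5: f ≡ 0 at y ∈ {2}; g ≡ 0 at y ∈ {1, 4}; common: ∅.
  x = 6: f ≡ 0 at y ∈ ∅; g ≡ 0 at y ∈ ∅; common: ∅.
Collecting: common zeros = {(2, 5)}, so the count is 1.
Comparison with the Bézout bound: 1 ≤ 4 = deg(f)·deg(g), as expected for curves with no common component (the affine F_7-count falls short of the bound because intersections may lie at infinity, over extension fields, or carry multiplicity).


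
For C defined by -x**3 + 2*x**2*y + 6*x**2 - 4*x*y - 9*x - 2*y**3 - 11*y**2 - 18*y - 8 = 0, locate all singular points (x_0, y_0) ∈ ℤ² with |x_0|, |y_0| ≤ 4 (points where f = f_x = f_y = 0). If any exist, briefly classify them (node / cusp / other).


Singular points: {(1, -2)}; classification: node.

Compute partial derivatives:
  f_x = -3*x**2 + 4*x*y + 12*x - 4*y - 9.
  f_y = 2*x**2 - 4*x - 6*y**2 - 22*y - 18.
Scan x_0 ∈ {−4, ..., 4}. For each x_0, f_y(x_0, y) is a polynomial in y; find its integer roots y ∈ {−4, ..., 4}, then test f_x and f at those candidates.
  x = -4: f_y(-4, y) = -6*y**2 - 22*y + 30; no integer root y with |y| ≤ 4.
  x = -3: f_y(-3, y) = -6*y**2 - 22*y + 12; no integer root y with |y| ≤ 4.
  x = -2: f_y(-2, y) = -6*y**2 - 22*y - 2; no integer root y with |y| ≤ 4.
  x = -1: f_y(-1, y) = -6*y**2 - 22*y - 12; vanishes at y ∈ {-3}. (-1, -3): f_x = 0 but f = -1 ≠ 0.
  x = 0: f_y(0, y) = -6*y**2 - 22*y - 18; no integer root y with |y| ≤ 4.
  x = 1: f_y(1, y) = -6*y**2 - 22*y - 20; vanishes at y ∈ {-2}. (1, -2): f_x = 0, f = 0 — SINGULAR.
  x = 2: f_y(2, y) = -6*y**2 - 22*y - 18; no integer root y with |y| ≤ 4.
  x = 3: f_y(3, y) = -6*y**2 - 22*y - 12; vanishes at y ∈ {-3}. (3, -3): f_x = -24 ≠ 0.
  x = 4: f_y(4, y) = -6*y**2 - 22*y - 2; no integer root y with |y| ≤ 4.
Only singular point on the grid: (1, -2).
Classify: substitute x = 1 + u, y = -2 + v and expand: f = -u**3 + 2*u**2*v - u**2 - 2*v**3 + v**2.
No constant or linear terms (consistent with a singular point). Quadratic part: -u**2 + v**2. Cubic part: -u**3 + 2*u**2*v - 2*v**3.
The quadratic part v**2 - u**2 = (v − u)(v + u) splits into two distinct linear factors, so there are two distinct tangent lines y − -2 = ±(x − 1) — this is a node (ordinary double point).
Classification: node.


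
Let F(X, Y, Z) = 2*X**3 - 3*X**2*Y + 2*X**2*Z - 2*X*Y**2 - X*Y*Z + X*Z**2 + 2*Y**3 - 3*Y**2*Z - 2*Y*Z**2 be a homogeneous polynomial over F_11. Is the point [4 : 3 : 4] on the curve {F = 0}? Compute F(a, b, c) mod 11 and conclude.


F(4,3,4) ≡ 5 (mod 11); P is NOT on the curve.

Evaluate F(4, 3, 4) term-by-term (mod 11).
  2*X**3 ↦ 2·64·1·1 = 128
  -3*X**2*Y ↦ -3·16·3·1 = -144
  2*X**2*Z ↦ 2·16·1·4 = 128
  -2*X*Y**2 ↦ -2·4·9·1 = -72
  -X*Y*Z ↦ -1·4·3·4 = -48
  X*Z**2 ↦ 1·4·1·16 = 64
  2*Y**3 ↦ 2·1·27·1 = 54
  -3*Y**2*Z ↦ -3·1·9·4 = -108
  -2*Y*Z**2 ↦ -2·1·3·16 = -96
Sum: F(4, 3, 4) = (128) + (-144) + (128) + (-72) + (-48) + (64) + (54) + (-108) + (-96) = -94.
Reducing mod 11: -94 ≡ 5 (mod 11).
Since F(a, b, c) ≡ 5 ≠ 0 (mod 11), P does NOT lie on the curve.


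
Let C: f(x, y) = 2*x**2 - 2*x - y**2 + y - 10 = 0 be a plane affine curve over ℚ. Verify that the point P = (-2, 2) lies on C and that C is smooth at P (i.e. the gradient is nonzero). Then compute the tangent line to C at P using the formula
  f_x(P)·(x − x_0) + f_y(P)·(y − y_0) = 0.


Tangent line at P: -10*x - 3*y - 14 = 0.

Step 1: f(-2, 2) = 0, so P lies on C.
Step 2: partial derivatives
  f_x(x, y) = 4*x - 2, f_y(x, y) = 1 - 2*y.
  f_x(P) = -10, f_y(P) = -3 (gradient nonzero, so P is smooth).
Step 3: tangent line at P: -10·(x − -2) + -3·(y − 2) = 0.
Expanding: -10*x - 3*y - 14 = 0.


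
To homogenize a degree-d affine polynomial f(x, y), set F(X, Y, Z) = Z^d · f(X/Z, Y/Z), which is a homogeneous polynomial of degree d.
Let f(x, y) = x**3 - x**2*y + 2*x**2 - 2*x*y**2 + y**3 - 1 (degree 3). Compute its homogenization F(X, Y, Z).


F(X, Y, Z) = X**3 - X**2*Y + 2*X**2*Z - 2*X*Y**2 + Y**3 - Z**3

deg(f) = 3.
Substitute x = X/Z, y = Y/Z into f, then multiply by Z^3.
  monomial 1·x^3·y^0 ↦ 1·X^3·Y^0·Z^0.
  monomial -1·x^2·y^1 ↦ -1·X^2·Y^1·Z^0.
  monomial 2·x^2·y^0 ↦ 2·X^2·Y^0·Z^1.
  monomial -2·x^1·y^2 ↦ -2·X^1·Y^2·Z^0.
  monomial 1·x^0·y^3 ↦ 1·X^0·Y^3·Z^0.
  monomial -1·x^0·y^0 ↦ -1·X^0·Y^0·Z^3.
Collecting: F(X, Y, Z) = X**3 - X**2*Y + 2*X**2*Z - 2*X*Y**2 + Y**3 - Z**3.


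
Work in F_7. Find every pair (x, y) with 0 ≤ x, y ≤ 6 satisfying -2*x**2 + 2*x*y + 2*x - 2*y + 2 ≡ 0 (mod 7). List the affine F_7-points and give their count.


Affine F_7-points: {(0, 1), (2, 1), (3, 6), (4, 6), (5, 3), (6, 3)}; count = 6.

For each of the 49 pairs (x, y) ∈ F_7², evaluate f(x, y) mod 7. Record the zeros.
  x = 0: [0↦2, 1↦0, 2↦5, 3↦3, 4↦1, 5↦6, 6↦4]  zeros at y ∈ {1}
  x = 1: [0↦2, 1↦2, 2↦2, 3↦2, 4↦2, 5↦2, 6↦2]  zeros at y ∈ ∅
  x = 2: [0↦5, 1↦0, 2↦2, 3↦4, 4↦6, 5↦1, 6↦3]  zeros at y ∈ {1}
  x = 3: [0↦4, 1↦1, 2↦5, 3↦2, 4↦6, 5↦3, 6↦0]  zeros at y ∈ {6}
  x = 4: [0↦6, 1↦5, 2↦4, 3↦3, 4↦2, 5↦1, 6↦0]  zeros at y ∈ {6}
  x = 5: [0↦4, 1↦5, 2↦6, 3↦0, 4↦1, 5↦2, 6↦3]  zeros at y ∈ {3}
  x = 6: [0↦5, 1↦1, 2↦4, 3↦0, 4↦3, 5↦6, 6↦2]  zeros at y ∈ {3}
Collecting zeros: affine points = {(0, 1), (2, 1), (3, 6), (4, 6), (5, 3), (6, 3)}.
Total count |C(F_7)_aff| = 6.


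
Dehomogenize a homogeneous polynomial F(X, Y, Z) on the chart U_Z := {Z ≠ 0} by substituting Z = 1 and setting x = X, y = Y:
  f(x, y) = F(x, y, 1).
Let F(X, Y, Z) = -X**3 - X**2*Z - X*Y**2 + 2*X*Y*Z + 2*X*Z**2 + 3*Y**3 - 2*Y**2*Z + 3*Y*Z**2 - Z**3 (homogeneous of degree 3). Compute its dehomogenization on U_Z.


f(x, y) = -x**3 - x**2 - x*y**2 + 2*x*y + 2*x + 3*y**3 - 2*y**2 + 3*y - 1

On U_Z we set Z = 1. Each monomial c·X^i·Y^j·Z^k in F becomes c·x^i·y^j·1^k = c·x^i·y^j.
Substituting Z = 1: F(X, Y, 1) = -x**3 - x**2 - x*y**2 + 2*x*y + 2*x + 3*y**3 - 2*y**2 + 3*y - 1.
Note: deg(f) ≤ deg(F) = 3; strict inequality happens when F is divisible by Z (lost terms).


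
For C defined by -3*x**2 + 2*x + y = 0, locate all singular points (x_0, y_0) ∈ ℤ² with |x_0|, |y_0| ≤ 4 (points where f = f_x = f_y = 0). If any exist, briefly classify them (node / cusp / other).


No singular points in the scanned grid; C is smooth there.

Compute partial derivatives:
  f_x = 2 - 6*x.
  f_y = 1.
f_y = 1 is a nonzero constant, so f_y never vanishes: no point (x, y) can satisfy f = f_x = f_y = 0. In particular no (x, y) ∈ {−4, ..., 4}² is singular; the curve is smooth.


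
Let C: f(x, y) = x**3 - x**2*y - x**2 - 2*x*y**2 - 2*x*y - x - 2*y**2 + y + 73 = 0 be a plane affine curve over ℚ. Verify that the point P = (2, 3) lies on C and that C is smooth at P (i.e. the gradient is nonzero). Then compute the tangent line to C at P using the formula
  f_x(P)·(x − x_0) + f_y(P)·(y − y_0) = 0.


Tangent line at P: -29*x - 43*y + 187 = 0.

Step 1: f(2, 3) = 0, so P lies on C.
Step 2: partial derivatives
  f_x(x, y) = 3*x**2 - 2*x*y - 2*x - 2*y**2 - 2*y - 1, f_y(x, y) = -x**2 - 4*x*y - 2*x - 4*y + 1.
  f_x(P) = -29, f_y(P) = -43 (gradient nonzero, so P is smooth).
Step 3: tangent line at P: -29·(x − 2) + -43·(y − 3) = 0.
Expanding: -29*x - 43*y + 187 = 0.


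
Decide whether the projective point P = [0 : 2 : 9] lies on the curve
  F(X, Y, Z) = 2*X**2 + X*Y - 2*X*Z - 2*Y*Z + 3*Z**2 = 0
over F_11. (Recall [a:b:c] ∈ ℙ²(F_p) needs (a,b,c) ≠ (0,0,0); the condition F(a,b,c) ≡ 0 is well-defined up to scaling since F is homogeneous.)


F(0,2,9) ≡ 9 (mod 11); P is NOT on the curve.

Evaluate F(0, 2, 9) term-by-term (mod 11).
  2*X**2 ↦ 2·0·1·1 = 0
  X*Y ↦ 1·0·2·1 = 0
  -2*X*Z ↦ -2·0·1·9 = 0
  -2*Y*Z ↦ -2·1·2·9 = -36
  3*Z**2 ↦ 3·1·1·81 = 243
Sum: F(0, 2, 9) = (0) + (0) + (0) + (-36) + (243) = 207.
Reducing mod 11: 207 ≡ 9 (mod 11).
Since F(a, b, c) ≡ 9 ≠ 0 (mod 11), P does NOT lie on the curve.


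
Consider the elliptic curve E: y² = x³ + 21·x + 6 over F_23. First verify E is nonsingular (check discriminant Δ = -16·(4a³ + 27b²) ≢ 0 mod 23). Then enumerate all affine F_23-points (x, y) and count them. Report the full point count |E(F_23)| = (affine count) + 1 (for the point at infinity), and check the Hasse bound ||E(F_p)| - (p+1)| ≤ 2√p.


Affine points = {(0, 11), (0, 12), (3, 2), (3, 21), (4, 4), (4, 19), (5, 11), (5, 12), (6, 7), (6, 16), (7, 6), (7, 17), (9, 2), (9, 21), (11, 2), (11, 21), (12, 10), (12, 13), (14, 10), (14, 13), (15, 4), (15, 19), (17, 3), (17, 20), (18, 11), (18, 12), (20, 10), (20, 13), (21, 5), (21, 18)}; affine count = 30; |E(F_23)| = 31.

Discriminant check: Δ ∝ 4a³ + 27b² = 4·21³ + 27·6² = 4·9261 + 27·36 ≡ 20 (mod 23). Nonzero ⇒ E is nonsingular.
For each x ∈ F_23, compute rhs = x³ + 21·x + 6 mod 23, then count y ∈ F_23 with y² ≡ rhs.
  x = 0: rhs = 6, matching y values: 11, 12 (2 points).
  x = 1: rhs = 5, matching y values: none (0 points).
  x = 2: rhs = 10, matching y values: none (0 points).
  x = 3: rhs = 4, matching y values: 2, 21 (2 points).
  x = 4: rhs = 16, matching y values: 4, 19 (2 points).
  x = 5: rhs = 6, matching y values: 11, 12 (2 points).
  x = 6: rhs = 3, matching y values: 7, 16 (2 points).
  x = 7: rhs = 13, matching y values: 6, 17 (2 points).
  x = 8: rhs = 19, matching y values: none (0 points).
  x = 9: rhs = 4, matching y values: 2, 21 (2 points).
  x = 10: rhs = 20, matching y values: none (0 points).
  x = 11: rhs = 4, matching y values: 2, 21 (2 points).
  x = 12: rhs = 8, matching y values: 10, 13 (2 points).
  x = 13: rhs = 15, matching y values: none (0 points).
  x = 14: rhs = 8, matching y values: 10, 13 (2 points).
  x = 15: rhs = 16, matching y values: 4, 19 (2 points).
  x = 16: rhs = 22, matching y values: none (0 points).
  x = 17: rhs = 9, matching y values: 3, 20 (2 points).
  x = 18: rhs = 6, matching y values: 11, 12 (2 points).
  x = 19: rhs = 19, matching y values: none (0 points).
  x = 20: rhs = 8, matching y values: 10, 13 (2 points).
  x = 21: rhs = 2, matching y values: 5, 18 (2 points).
  x = 22: rhs = 7, matching y values: none (0 points).
Total affine count: 30.
Full point count |E(F_23)| = 30 + 1 = 31.
Hasse bound: |31 − (23+1)| = |7| = 7 ≤ 2√23 ≈ 9.5917 ✓.


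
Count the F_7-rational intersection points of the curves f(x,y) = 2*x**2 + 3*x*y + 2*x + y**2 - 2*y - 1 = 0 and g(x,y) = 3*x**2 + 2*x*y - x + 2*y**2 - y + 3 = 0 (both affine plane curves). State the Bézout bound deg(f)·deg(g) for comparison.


Common zeros: ∅; count = 0; Bézout bound = 4.

deg(f) = 2, deg(g) = 2, so Bézout bound = 4.
Scan x ∈ F_7. For each x, list the y ∈ F_7 with f(x, y) ≡ 0 and those with g(x, y) ≡ 0 (mod 7); the common zeros in that column are the intersection.
  x = 0: f ≡ 0 at y ∈ {4, 5}; g ≡ 0 at y ∈ ∅; common: ∅.
  x = 1: f ≡ 0 at y ∈ ∅; g ≡ 0 at y ∈ ∅; common: ∅.
  x = 2: f ≡ 0 at y ∈ {5}; g ≡ 0 at y ∈ ∅; common: ∅.
  x = 3: f ≡ 0 at y ∈ ∅; g ≡ 0 at y ∈ ∅; common: ∅.
  x = 4: f ≡ 0 at y ∈ {2}; g ≡ 0 at y ∈ {1, 6}; common: ∅.
  x = 5: f ≡ 0 at y ∈ ∅; g ≡ 0 at y ∈ {1, 5}; common: ∅.
  x = 6: f ≡ 0 at y ∈ {2, 3}; g ≡ 0 at y ∈ {0, 5}; common: ∅.
Collecting: common zeros = ∅, so the count is 0.
Comparison with the Bézout bound: 0 ≤ 4 = deg(f)·deg(g), as expected for curves with no common component (the affine F_7-count falls short of the bound because intersections may lie at infinity, over extension fields, or carry multiplicity).


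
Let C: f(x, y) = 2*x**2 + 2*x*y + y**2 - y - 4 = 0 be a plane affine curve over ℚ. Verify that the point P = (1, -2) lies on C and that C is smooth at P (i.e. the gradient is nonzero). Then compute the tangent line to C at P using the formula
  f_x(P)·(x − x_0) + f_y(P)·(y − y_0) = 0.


Tangent line at P: -3*y - 6 = 0.

Step 1: f(1, -2) = 0, so P lies on C.
Step 2: partial derivatives
  f_x(x, y) = 4*x + 2*y, f_y(x, y) = 2*x + 2*y - 1.
  f_x(P) = 0, f_y(P) = -3 (gradient nonzero, so P is smooth).
Step 3: tangent line at P: 0·(x − 1) + -3·(y − -2) = 0.
Expanding: -3*y - 6 = 0.


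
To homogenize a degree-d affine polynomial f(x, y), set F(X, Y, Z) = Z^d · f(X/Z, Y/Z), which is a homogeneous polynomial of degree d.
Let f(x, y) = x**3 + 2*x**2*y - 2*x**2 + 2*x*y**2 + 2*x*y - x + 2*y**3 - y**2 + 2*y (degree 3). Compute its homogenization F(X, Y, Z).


F(X, Y, Z) = X**3 + 2*X**2*Y - 2*X**2*Z + 2*X*Y**2 + 2*X*Y*Z - X*Z**2 + 2*Y**3 - Y**2*Z + 2*Y*Z**2

deg(f) = 3.
Substitute x = X/Z, y = Y/Z into f, then multiply by Z^3.
  monomial 1·x^3·y^0 ↦ 1·X^3·Y^0·Z^0.
  monomial 2·x^2·y^1 ↦ 2·X^2·Y^1·Z^0.
  monomial -2·x^2·y^0 ↦ -2·X^2·Y^0·Z^1.
  monomial 2·x^1·y^2 ↦ 2·X^1·Y^2·Z^0.
  monomial 2·x^1·y^1 ↦ 2·X^1·Y^1·Z^1.
  monomial -1·x^1·y^0 ↦ -1·X^1·Y^0·Z^2.
  monomial 2·x^0·y^3 ↦ 2·X^0·Y^3·Z^0.
  monomial -1·x^0·y^2 ↦ -1·X^0·Y^2·Z^1.
  monomial 2·x^0·y^1 ↦ 2·X^0·Y^1·Z^2.
Collecting: F(X, Y, Z) = X**3 + 2*X**2*Y - 2*X**2*Z + 2*X*Y**2 + 2*X*Y*Z - X*Z**2 + 2*Y**3 - Y**2*Z + 2*Y*Z**2.


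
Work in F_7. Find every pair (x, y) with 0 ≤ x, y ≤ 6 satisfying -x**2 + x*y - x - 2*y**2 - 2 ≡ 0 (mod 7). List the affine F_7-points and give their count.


Affine F_7-points: {(1, 5), (1, 6), (3, 0), (3, 5), (4, 3), (4, 6), (5, 3)}; count = 7.

For each of the 49 pairs (x, y) ∈ F_7², evaluate f(x, y) mod 7. Record the zeros.
  x = 0: [0↦5, 1↦3, 2↦4, 3↦1, 4↦1, 5↦4, 6↦3]  zeros at y ∈ ∅
  x = 1: [0↦3, 1↦2, 2↦4, 3↦2, 4↦3, 5↦0, 6↦0]  zeros at y ∈ {5, 6}
  x = 2: [0↦6, 1↦6, 2↦2, 3↦1, 4↦3, 5↦1, 6↦2]  zeros at y ∈ ∅
  x = 3: [0↦0, 1↦1, 2↦5, 3↦5, 4↦1, 5↦0, 6↦2]  zeros at y ∈ {0, 5}
  x = 4: [0↦6, 1↦1, 2↦6, 3↦0, 4↦4, 5↦4, 6↦0]  zeros at y ∈ {3, 6}
  x = 5: [0↦3, 1↦6, 2↦5, 3↦0, 4↦5, 5↦6, 6↦3]  zeros at y ∈ {3}
  x = 6: [0↦5, 1↦2, 2↦2, 3↦5, 4↦4, 5↦6, 6↦4]  zeros at y ∈ ∅
Collecting zeros: affine points = {(1, 5), (1, 6), (3, 0), (3, 5), (4, 3), (4, 6), (5, 3)}.
Total count |C(F_7)_aff| = 7.


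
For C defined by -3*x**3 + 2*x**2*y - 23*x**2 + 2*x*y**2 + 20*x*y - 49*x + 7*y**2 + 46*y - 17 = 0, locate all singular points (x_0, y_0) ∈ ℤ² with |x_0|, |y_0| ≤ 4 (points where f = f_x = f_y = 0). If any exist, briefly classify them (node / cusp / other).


Singular points: {(-3, -2)}; classification: cusp.

Compute partial derivatives:
  f_x = -9*x**2 + 4*x*y - 46*x + 2*y**2 + 20*y - 49.
  f_y = 2*x**2 + 4*x*y + 20*x + 14*y + 46.
Scan x_0 ∈ {−4, ..., 4}. For each x_0, f_y(x_0, y) is a polynomial in y; find its integer roots y ∈ {−4, ..., 4}, then test f_x and f at those candidates.
  x = -4: f_y(-4, y) = -2*y - 2; vanishes at y ∈ {-1}. (-4, -1): f_x = -11 ≠ 0.
  x = -3: f_y(-3, y) = 2*y + 4; vanishes at y ∈ {-2}. (-3, -2): f_x = 0, f = 0 — SINGULAR.
  x = -2: f_y(-2, y) = 6*y + 14; no integer root y with |y| ≤ 4.
  x = -1: f_y(-1, y) = 10*y + 28; no integer root y with |y| ≤ 4.
  x = 0: f_y(0, y) = 14*y + 46; no integer root y with |y| ≤ 4.
  x = 1: f_y(1, y) = 18*y + 68; no integer root y with |y| ≤ 4.
  x = 2: f_y(2, y) = 22*y + 94; no integer root y with |y| ≤ 4.
  x = 3: f_y(3, y) = 26*y + 124; no integer root y with |y| ≤ 4.
  x = 4: f_y(4, y) = 30*y + 158; no integer root y with |y| ≤ 4.
Only singular point on the grid: (-3, -2).
Classify: substitute x = -3 + u, y = -2 + v and expand: f = -3*u**3 + 2*u**2*v + 2*u*v**2 + v**2.
No constant or linear terms (consistent with a singular point). Quadratic part: v**2. Cubic part: -3*u**3 + 2*u**2*v + 2*u*v**2.
The quadratic part v**2 is a perfect square, so there is a single (double) tangent line v = 0, i.e. y = -2. Restricting the cubic part to that line (v = 0) leaves -3*u**3 ≠ 0, so f is not divisible by v and the branch is v² ≈ 3*u**3 to lowest order — this is a cusp.
Classification: cusp.


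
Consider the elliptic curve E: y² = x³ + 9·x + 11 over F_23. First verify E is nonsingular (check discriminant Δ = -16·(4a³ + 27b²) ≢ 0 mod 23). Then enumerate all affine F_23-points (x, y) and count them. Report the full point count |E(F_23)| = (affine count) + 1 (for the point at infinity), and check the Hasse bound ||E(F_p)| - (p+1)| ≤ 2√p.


Affine points = {(7, 7), (7, 16), (9, 4), (9, 19), (13, 5), (13, 18), (14, 11), (14, 12), (15, 5), (15, 18), (18, 5), (18, 18), (19, 7), (19, 16), (20, 7), (20, 16), (21, 10), (21, 13), (22, 1), (22, 22)}; affine count = 20; |E(F_23)| = 21.

Discriminant check: Δ ∝ 4a³ + 27b² = 4·9³ + 27·11² = 4·729 + 27·121 ≡ 19 (mod 23). Nonzero ⇒ E is nonsingular.
For each x ∈ F_23, compute rhs = x³ + 9·x + 11 mod 23, then count y ∈ F_23 with y² ≡ rhs.
  x = 0: rhs = 11, matching y values: none (0 points).
  x = 1: rhs = 21, matching y values: none (0 points).
  x = 2: rhs = 14, matching y values: none (0 points).
  x = 3: rhs = 19, matching y values: none (0 points).
  x = 4: rhs = 19, matching y values: none (0 points).
  x = 5: rhs = 20, matching y values: none (0 points).
  x = 6: rhs = 5, matching y values: none (0 points).
  x = 7: rhs = 3, matching y values: 7, 16 (2 points).
  x = 8: rhs = 20, matching y values: none (0 points).
  x = 9: rhs = 16, matching y values: 4, 19 (2 points).
  x = 10: rhs = 20, matching y values: none (0 points).
  x = 11: rhs = 15, matching y values: none (0 points).
  x = 12: rhs = 7, matching y values: none (0 points).
  x = 13: rhs = 2, matching y values: 5, 18 (2 points).
  x = 14: rhs = 6, matching y values: 11, 12 (2 points).
  x = 15: rhs = 2, matching y values: 5, 18 (2 points).
  x = 16: rhs = 19, matching y values: none (0 points).
  x = 17: rhs = 17, matching y values: none (0 points).
  x = 18: rhs = 2, matching y values: 5, 18 (2 points).
  x = 19: rhs = 3, matching y values: 7, 16 (2 points).
  x = 20: rhs = 3, matching y values: 7, 16 (2 points).
  x = 21: rhs = 8, matching y values: 10, 13 (2 points).
  x = 22: rhs = 1, matching y values: 1, 22 (2 points).
Total affine count: 20.
Full point count |E(F_23)| = 20 + 1 = 21.
Hasse bound: |21 − (23+1)| = |-3| = 3 ≤ 2√23 ≈ 9.5917 ✓.


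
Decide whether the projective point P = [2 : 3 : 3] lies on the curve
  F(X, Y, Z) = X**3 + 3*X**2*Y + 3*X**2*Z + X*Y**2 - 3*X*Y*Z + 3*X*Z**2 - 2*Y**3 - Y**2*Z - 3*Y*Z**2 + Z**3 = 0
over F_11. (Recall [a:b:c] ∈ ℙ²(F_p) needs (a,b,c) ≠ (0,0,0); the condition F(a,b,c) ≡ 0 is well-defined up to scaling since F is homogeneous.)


F(2,3,3) ≡ 7 (mod 11); P is NOT on the curve.

Evaluate F(2, 3, 3) term-by-term (mod 11).
  X**3 ↦ 1·8·1·1 = 8
  3*X**2*Y ↦ 3·4·3·1 = 36
  3*X**2*Z ↦ 3·4·1·3 = 36
  X*Y**2 ↦ 1·2·9·1 = 18
  -3*X*Y*Z ↦ -3·2·3·3 = -54
  3*X*Z**2 ↦ 3·2·1·9 = 54
  -2*Y**3 ↦ -2·1·27·1 = -54
  -Y**2*Z ↦ -1·1·9·3 = -27
  -3*Y*Z**2 ↦ -3·1·3·9 = -81
  Z**3 ↦ 1·1·1·27 = 27
Sum: F(2, 3, 3) = (8) + (36) + (36) + (18) + (-54) + (54) + (-54) + (-27) + (-81) + (27) = -37.
Reducing mod 11: -37 ≡ 7 (mod 11).
Since F(a, b, c) ≡ 7 ≠ 0 (mod 11), P does NOT lie on the curve.


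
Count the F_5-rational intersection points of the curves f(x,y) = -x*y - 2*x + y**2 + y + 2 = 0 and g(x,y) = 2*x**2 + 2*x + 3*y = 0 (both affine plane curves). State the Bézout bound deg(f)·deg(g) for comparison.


Common zeros: ∅; count = 0; Bézout bound = 4.

deg(f) = 2, deg(g) = 2, so Bézout bound = 4.
Scan x ∈ F_5. For each x, list the y ∈ F_5 with f(x, y) ≡ 0 and those with g(x, y) ≡ 0 (mod 5); the common zeros in that column are the intersection.
  x = 0: f ≡ 0 at y ∈ ∅; g ≡ 0 at y ∈ {0}; common: ∅.
  x = 1: f ≡ 0 at y ∈ {0}; g ≡ 0 at y ∈ {2}; common: ∅.
  x = 2: f ≡ 0 at y ∈ {2, 4}; g ≡ 0 at y ∈ {1}; common: ∅.
  x = 3: f ≡ 0 at y ∈ {1}; g ≡ 0 at y ∈ {2}; common: ∅.
  x = 4: f ≡ 0 at y ∈ ∅; g ≡ 0 at y ∈ {0}; common: ∅.
Collecting: common zeros = ∅, so the count is 0.
Comparison with the Bézout bound: 0 ≤ 4 = deg(f)·deg(g), as expected for curves with no common component (the affine F_5-count falls short of the bound because intersections may lie at infinity, over extension fields, or carry multiplicity).


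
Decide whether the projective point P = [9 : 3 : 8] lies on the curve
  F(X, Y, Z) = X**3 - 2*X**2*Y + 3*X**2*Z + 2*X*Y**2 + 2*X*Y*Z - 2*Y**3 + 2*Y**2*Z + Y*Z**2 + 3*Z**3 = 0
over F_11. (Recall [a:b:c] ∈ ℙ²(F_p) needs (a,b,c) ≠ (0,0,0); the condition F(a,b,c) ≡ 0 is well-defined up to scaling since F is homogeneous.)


F(9,3,8) ≡ 1 (mod 11); P is NOT on the curve.

Evaluate F(9, 3, 8) term-by-term (mod 11).
  X**3 ↦ 1·729·1·1 = 729
  -2*X**2*Y ↦ -2·81·3·1 = -486
  3*X**2*Z ↦ 3·81·1·8 = 1944
  2*X*Y**2 ↦ 2·9·9·1 = 162
  2*X*Y*Z ↦ 2·9·3·8 = 432
  -2*Y**3 ↦ -2·1·27·1 = -54
  2*Y**2*Z ↦ 2·1·9·8 = 144
  Y*Z**2 ↦ 1·1·3·64 = 192
  3*Z**3 ↦ 3·1·1·512 = 1536
Sum: F(9, 3, 8) = (729) + (-486) + (1944) + (162) + (432) + (-54) + (144) + (192) + (1536) = 4599.
Reducing mod 11: 4599 ≡ 1 (mod 11).
Since F(a, b, c) ≡ 1 ≠ 0 (mod 11), P does NOT lie on the curve.


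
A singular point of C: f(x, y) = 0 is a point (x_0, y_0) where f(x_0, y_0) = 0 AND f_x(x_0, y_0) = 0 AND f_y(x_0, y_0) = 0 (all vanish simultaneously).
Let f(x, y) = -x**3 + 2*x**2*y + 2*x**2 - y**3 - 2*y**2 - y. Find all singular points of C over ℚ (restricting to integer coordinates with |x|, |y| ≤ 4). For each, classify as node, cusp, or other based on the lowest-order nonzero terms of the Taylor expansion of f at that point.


Singular points: {(0, -1)}; classification: cusp.

Compute partial derivatives:
  f_x = -3*x**2 + 4*x*y + 4*x.
  f_y = 2*x**2 - 3*y**2 - 4*y - 1.
Scan x_0 ∈ {−4, ..., 4}. For each x_0, f_y(x_0, y) is a polynomial in y; find its integer roots y ∈ {−4, ..., 4}, then test f_x and f at those candidates.
  x = -4: f_y(-4, y) = -3*y**2 - 4*y + 31; no integer root y with |y| ≤ 4.
  x = -3: f_y(-3, y) = -3*y**2 - 4*y + 17; no integer root y with |y| ≤ 4.
  x = -2: f_y(-2, y) = -3*y**2 - 4*y + 7; vanishes at y ∈ {1}. (-2, 1): f_x = -28 ≠ 0.
  x = -1: f_y(-1, y) = -3*y**2 - 4*y + 1; no integer root y with |y| ≤ 4.
  x = 0: f_y(0, y) = -3*y**2 - 4*y - 1; vanishes at y ∈ {-1}. (0, -1): f_x = 0, f = 0 — SINGULAR.
  x = 1: f_y(1, y) = -3*y**2 - 4*y + 1; no integer root y with |y| ≤ 4.
  x = 2: f_y(2, y) = -3*y**2 - 4*y + 7; vanishes at y ∈ {1}. (2, 1): f_x = 4 ≠ 0.
  x = 3: f_y(3, y) = -3*y**2 - 4*y + 17; no integer root y with |y| ≤ 4.
  x = 4: f_y(4, y) = -3*y**2 - 4*y + 31; no integer root y with |y| ≤ 4.
Only singular point on the grid: (0, -1).
Classify: substitute x = 0 + u, y = -1 + v and expand: f = -u**3 + 2*u**2*v - v**3 + v**2.
No constant or linear terms (consistent with a singular point). Quadratic part: v**2. Cubic part: -u**3 + 2*u**2*v - v**3.
The quadratic part v**2 is a perfect square, so there is a single (double) tangent line v = 0, i.e. y = -1. Restricting the cubic part to that line (v = 0) leaves -u**3 ≠ 0, so f is not divisible by v and the branch is v² ≈ u**3 to lowest order — this is a cusp.
Classification: cusp.


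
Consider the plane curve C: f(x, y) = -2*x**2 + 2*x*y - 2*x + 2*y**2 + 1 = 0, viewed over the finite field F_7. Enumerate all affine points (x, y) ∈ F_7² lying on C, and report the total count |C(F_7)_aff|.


Affine F_7-points: {(1, 3)}; count = 1.

For each of the 49 pairs (x, y) ∈ F_7², evaluate f(x, y) mod 7. Record the zeros.
  x = 0: [0↦1, 1↦3, 2↦2, 3↦5, 4↦5, 5↦2, 6↦3]  zeros at y ∈ ∅
  x = 1: [0↦4, 1↦1, 2↦2, 3↦0, 4↦2, 5↦1, 6↦4]  zeros at y ∈ {3}
  x = 2: [0↦3, 1↦2, 2↦5, 3↦5, 4↦2, 5↦3, 6↦1]  zeros at y ∈ ∅
  x = 3: [0↦5, 1↦6, 2↦4, 3↦6, 4↦5, 5↦1, 6↦1]  zeros at y ∈ ∅
  x = 4: [0↦3, 1↦6, 2↦6, 3↦3, 4↦4, 5↦2, 6↦4]  zeros at y ∈ ∅
  x = 5: [0↦4, 1↦2, 2↦4, 3↦3, 4↦6, 5↦6, 6↦3]  zeros at y ∈ ∅
  x = 6: [0↦1, 1↦1, 2↦5, 3↦6, 4↦4, 5↦6, 6↦5]  zeros at y ∈ ∅
Collecting zeros: affine points = {(1, 3)}.
Total count |C(F_7)_aff| = 1.


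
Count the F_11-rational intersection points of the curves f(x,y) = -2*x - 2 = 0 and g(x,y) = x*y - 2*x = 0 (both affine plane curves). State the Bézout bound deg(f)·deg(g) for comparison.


Common zeros: {(10, 2)}; count = 1; Bézout bound = 2.

deg(f) = 1, deg(g) = 2, so Bézout bound = 2.
Scan x ∈ F_11. For each x, list the y ∈ F_11 with f(x, y) ≡ 0 and those with g(x, y) ≡ 0 (mod 11); the common zeros in that column are the intersection.
  x = 0: f ≡ 0 at y ∈ ∅; g ≡ 0 at y ∈ {0, 1, 2, 3, 4, 5, 6, 7, 8, 9, 10}; common: ∅.
  x = 1: f ≡ 0 at y ∈ ∅; g ≡ 0 at y ∈ {2}; common: ∅.
  x = 2: f ≡ 0 at y ∈ ∅; g ≡ 0 at y ∈ {2}; common: ∅.
  x = 3: f ≡ 0 at y ∈ ∅; g ≡ 0 at y ∈ {2}; common: ∅.
  x = 4: f ≡ 0 at y ∈ ∅; g ≡ 0 at y ∈ {2}; common: ∅.
  x = 5: f ≡ 0 at y ∈ ∅; g ≡ 0 at y ∈ {2}; common: ∅.
  x = 6: f ≡ 0 at y ∈ ∅; g ≡ 0 at y ∈ {2}; common: ∅.
  x = 7: f ≡ 0 at y ∈ ∅; g ≡ 0 at y ∈ {2}; common: ∅.
  x = 8: f ≡ 0 at y ∈ ∅; g ≡ 0 at y ∈ {2}; common: ∅.
  x = 9: f ≡ 0 at y ∈ ∅; g ≡ 0 at y ∈ {2}; common: ∅.
  x = 10: f ≡ 0 at y ∈ {0, 1, 2, 3, 4, 5, 6, 7, 8, 9, 10}; g ≡ 0 at y ∈ {2}; common: {2}.
Collecting: common zeros = {(10, 2)}, so the count is 1.
Comparison with the Bézout bound: 1 ≤ 2 = deg(f)·deg(g), as expected for curves with no common component (the affine F_11-count falls short of the bound because intersections may lie at infinity, over extension fields, or carry multiplicity).


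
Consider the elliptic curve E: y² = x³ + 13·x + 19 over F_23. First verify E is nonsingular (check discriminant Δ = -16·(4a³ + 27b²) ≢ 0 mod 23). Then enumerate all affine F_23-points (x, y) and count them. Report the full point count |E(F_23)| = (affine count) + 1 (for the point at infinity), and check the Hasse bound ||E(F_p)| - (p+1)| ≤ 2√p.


Affine points = {(3, 4), (3, 19), (5, 5), (5, 18), (7, 4), (7, 19), (13, 4), (13, 19), (14, 1), (14, 22), (15, 1), (15, 22), (17, 1), (17, 22), (18, 6), (18, 17), (19, 8), (19, 15), (21, 10), (21, 13)}; affine count = 20; |E(F_23)| = 21.

Discriminant check: Δ ∝ 4a³ + 27b² = 4·13³ + 27·19² = 4·2197 + 27·361 ≡ 20 (mod 23). Nonzero ⇒ E is nonsingular.
For each x ∈ F_23, compute rhs = x³ + 13·x + 19 mod 23, then count y ∈ F_23 with y² ≡ rhs.
  x = 0: rhs = 19, matching y values: none (0 points).
  x = 1: rhs = 10, matching y values: none (0 points).
  x = 2: rhs = 7, matching y values: none (0 points).
  x = 3: rhs = 16, matching y values: 4, 19 (2 points).
  x = 4: rhs = 20, matching y values: none (0 points).
  x = 5: rhs = 2, matching y values: 5, 18 (2 points).
  x = 6: rhs = 14, matching y values: none (0 points).
  x = 7: rhs = 16, matching y values: 4, 19 (2 points).
  x = 8: rhs = 14, matching y values: none (0 points).
  x = 9: rhs = 14, matching y values: none (0 points).
  x = 10: rhs = 22, matching y values: none (0 points).
  x = 11: rhs = 21, matching y values: none (0 points).
  x = 12: rhs = 17, matching y values: none (0 points).
  x = 13: rhs = 16, matching y values: 4, 19 (2 points).
  x = 14: rhs = 1, matching y values: 1, 22 (2 points).
  x = 15: rhs = 1, matching y values: 1, 22 (2 points).
  x = 16: rhs = 22, matching y values: none (0 points).
  x = 17: rhs = 1, matching y values: 1, 22 (2 points).
  x = 18: rhs = 13, matching y values: 6, 17 (2 points).
  x = 19: rhs = 18, matching y values: 8, 15 (2 points).
  x = 20: rhs = 22, matching y values: none (0 points).
  x = 21: rhs = 8, matching y values: 10, 13 (2 points).
  x = 22: rhs = 5, matching y values: none (0 points).
Total affine count: 20.
Full point count |E(F_23)| = 20 + 1 = 21.
Hasse bound: |21 − (23+1)| = |-3| = 3 ≤ 2√23 ≈ 9.5917 ✓.


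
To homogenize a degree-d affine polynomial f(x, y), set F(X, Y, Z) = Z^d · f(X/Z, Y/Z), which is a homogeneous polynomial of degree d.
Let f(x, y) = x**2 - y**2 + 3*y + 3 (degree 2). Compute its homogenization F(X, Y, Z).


F(X, Y, Z) = X**2 - Y**2 + 3*Y*Z + 3*Z**2

deg(f) = 2.
Substitute x = X/Z, y = Y/Z into f, then multiply by Z^2.
  monomial 1·x^2·y^0 ↦ 1·X^2·Y^0·Z^0.
  monomial -1·x^0·y^2 ↦ -1·X^0·Y^2·Z^0.
  monomial 3·x^0·y^1 ↦ 3·X^0·Y^1·Z^1.
  monomial 3·x^0·y^0 ↦ 3·X^0·Y^0·Z^2.
Collecting: F(X, Y, Z) = X**2 - Y**2 + 3*Y*Z + 3*Z**2.


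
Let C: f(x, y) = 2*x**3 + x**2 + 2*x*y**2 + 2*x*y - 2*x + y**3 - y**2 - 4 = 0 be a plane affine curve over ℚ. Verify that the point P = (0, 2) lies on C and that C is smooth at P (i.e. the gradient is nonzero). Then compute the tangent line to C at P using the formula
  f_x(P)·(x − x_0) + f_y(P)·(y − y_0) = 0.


Tangent line at P: 10*x + 8*y - 16 = 0.

Step 1: f(0, 2) = 0, so P lies on C.
Step 2: partial derivatives
  f_x(x, y) = 6*x**2 + 2*x + 2*y**2 + 2*y - 2, f_y(x, y) = 4*x*y + 2*x + 3*y**2 - 2*y.
  f_x(P) = 10, f_y(P) = 8 (gradient nonzero, so P is smooth).
Step 3: tangent line at P: 10·(x − 0) + 8·(y − 2) = 0.
Expanding: 10*x + 8*y - 16 = 0.


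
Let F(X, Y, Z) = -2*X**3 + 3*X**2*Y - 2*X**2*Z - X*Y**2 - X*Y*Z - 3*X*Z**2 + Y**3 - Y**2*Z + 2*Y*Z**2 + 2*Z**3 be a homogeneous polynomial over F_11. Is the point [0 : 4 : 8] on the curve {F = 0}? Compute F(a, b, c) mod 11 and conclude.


F(0,4,8) ≡ 9 (mod 11); P is NOT on the curve.

Evaluate F(0, 4, 8) term-by-term (mod 11).
  -2*X**3 ↦ -2·0·1·1 = 0
  3*X**2*Y ↦ 3·0·4·1 = 0
  -2*X**2*Z ↦ -2·0·1·8 = 0
  -X*Y**2 ↦ -1·0·16·1 = 0
  -X*Y*Z ↦ -1·0·4·8 = 0
  -3*X*Z**2 ↦ -3·0·1·64 = 0
  Y**3 ↦ 1·1·64·1 = 64
  -Y**2*Z ↦ -1·1·16·8 = -128
  2*Y*Z**2 ↦ 2·1·4·64 = 512
  2*Z**3 ↦ 2·1·1·512 = 1024
Sum: F(0, 4, 8) = (0) + (0) + (0) + (0) + (0) + (0) + (64) + (-128) + (512) + (1024) = 1472.
Reducing mod 11: 1472 ≡ 9 (mod 11).
Since F(a, b, c) ≡ 9 ≠ 0 (mod 11), P does NOT lie on the curve.


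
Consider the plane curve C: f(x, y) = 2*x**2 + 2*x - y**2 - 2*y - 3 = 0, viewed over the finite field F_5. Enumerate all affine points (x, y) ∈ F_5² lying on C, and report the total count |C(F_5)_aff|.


Affine F_5-points: {(2, 4)}; count = 1.

For each of the 25 pairs (x, y) ∈ F_5², evaluate f(x, y) mod 5. Record the zeros.
  x = 0: [0↦2, 1↦4, 2↦4, 3↦2, 4↦3]  zeros at y ∈ ∅
  x = 1: [0↦1, 1↦3, 2↦3, 3↦1, 4↦2]  zeros at y ∈ ∅
  x = 2: [0↦4, 1↦1, 2↦1, 3↦4, 4↦0]  zeros at y ∈ {4}
  x = 3: [0↦1, 1↦3, 2↦3, 3↦1, 4↦2]  zeros at y ∈ ∅
  x = 4: [0↦2, 1↦4, 2↦4, 3↦2, 4↦3]  zeros at y ∈ ∅
Collecting zeros: affine points = {(2, 4)}.
Total count |C(F_5)_aff| = 1.


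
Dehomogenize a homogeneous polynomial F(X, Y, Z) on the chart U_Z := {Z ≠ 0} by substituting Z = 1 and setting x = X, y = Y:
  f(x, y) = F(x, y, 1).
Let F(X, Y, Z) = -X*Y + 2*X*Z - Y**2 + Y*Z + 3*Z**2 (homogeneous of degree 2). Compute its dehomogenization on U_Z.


f(x, y) = -x*y + 2*x - y**2 + y + 3

On U_Z we set Z = 1. Each monomial c·X^i·Y^j·Z^k in F becomes c·x^i·y^j·1^k = c·x^i·y^j.
Substituting Z = 1: F(X, Y, 1) = -x*y + 2*x - y**2 + y + 3.
Note: deg(f) ≤ deg(F) = 2; strict inequality happens when F is divisible by Z (lost terms).


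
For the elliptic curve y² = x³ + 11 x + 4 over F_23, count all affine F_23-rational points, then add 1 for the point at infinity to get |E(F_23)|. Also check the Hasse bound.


Affine points = {(0, 2), (0, 21), (1, 4), (1, 19), (3, 8), (3, 15), (5, 0), (8, 11), (8, 12), (9, 2), (9, 21), (12, 1), (12, 22), (14, 2), (14, 21), (15, 5), (15, 18), (18, 10), (18, 13), (20, 6), (20, 17)}; affine count = 21; |E(F_23)| = 22.

Discriminant check: Δ ∝ 4a³ + 27b² = 4·11³ + 27·4² = 4·1331 + 27·16 ≡ 6 (mod 23). Nonzero ⇒ E is nonsingular.
For each x ∈ F_23, compute rhs = x³ + 11·x + 4 mod 23, then count y ∈ F_23 with y² ≡ rhs.
  x = 0: rhs = 4, matching y values: 2, 21 (2 points).
  x = 1: rhs = 16, matching y values: 4, 19 (2 points).
  x = 2: rhs = 11, matching y values: none (0 points).
  x = 3: rhs = 18, matching y values: 8, 15 (2 points).
  x = 4: rhs = 20, matching y values: none (0 points).
  x = 5: rhs = 0, matching y values: 0 (1 points).
  x = 6: rhs = 10, matching y values: none (0 points).
  x = 7: rhs = 10, matching y values: none (0 points).
  x = 8: rhs = 6, matching y values: 11, 12 (2 points).
  x = 9: rhs = 4, matching y values: 2, 21 (2 points).
  x = 10: rhs = 10, matching y values: none (0 points).
  x = 11: rhs = 7, matching y values: none (0 points).
  x = 12: rhs = 1, matching y values: 1, 22 (2 points).
  x = 13: rhs = 21, matching y values: none (0 points).
  x = 14: rhs = 4, matching y values: 2, 21 (2 points).
  x = 15: rhs = 2, matching y values: 5, 18 (2 points).
  x = 16: rhs = 21, matching y values: none (0 points).
  x = 17: rhs = 21, matching y values: none (0 points).
  x = 18: rhs = 8, matching y values: 10, 13 (2 points).
  x = 19: rhs = 11, matching y values: none (0 points).
  x = 20: rhs = 13, matching y values: 6, 17 (2 points).
  x = 21: rhs = 20, matching y values: none (0 points).
  x = 22: rhs = 15, matching y values: none (0 points).
Total affine count: 21.
Full point count |E(F_23)| = 21 + 1 = 22.
Hasse bound: |22 − (23+1)| = |-2| = 2 ≤ 2√23 ≈ 9.5917 ✓.


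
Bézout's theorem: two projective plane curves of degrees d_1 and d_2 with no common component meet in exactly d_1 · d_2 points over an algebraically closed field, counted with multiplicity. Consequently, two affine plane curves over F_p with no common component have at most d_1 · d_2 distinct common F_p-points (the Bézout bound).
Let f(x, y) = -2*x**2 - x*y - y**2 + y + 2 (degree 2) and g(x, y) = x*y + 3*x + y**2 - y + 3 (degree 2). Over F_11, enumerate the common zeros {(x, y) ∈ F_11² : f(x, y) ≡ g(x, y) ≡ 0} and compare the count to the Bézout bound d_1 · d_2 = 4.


Common zeros: {(10, 0), (10, 2)}; count = 2; Bézout bound = 4.

deg(f) = 2, deg(g) = 2, so Bézout bound = 4.
Scan x ∈ F_11. For each x, list the y ∈ F_11 with f(x, y) ≡ 0 and those with g(x, y) ≡ 0 (mod 11); the common zeros in that column are the intersection.
  x = 0: f ≡ 0 at y ∈ {2, 10}; g ≡ 0 at y ∈ {6}; common: ∅.
  x = 1: f ≡ 0 at y ∈ {0}; g ≡ 0 at y ∈ {4, 7}; common: ∅.
  x = 2: f ≡ 0 at y ∈ ∅; g ≡ 0 at y ∈ {1, 9}; common: ∅.
  x = 3: f ≡ 0 at y ∈ ∅; g ≡ 0 at y ∈ {10}; common: ∅.
  x = 4: f ≡ 0 at y ∈ ∅; g ≡ 0 at y ∈ {3, 5}; common: ∅.
  x = 5: f ≡ 0 at y ∈ {9}; g ≡ 0 at y ∈ ∅; common: ∅.
  x = 6: f ≡ 0 at y ∈ {7, 10}; g ≡ 0 at y ∈ ∅; common: ∅.
  x = 7: f ≡ 0 at y ∈ {7, 9}; g ≡ 0 at y ∈ ∅; common: ∅.
  x = 8: f ≡ 0 at y ∈ ∅; g ≡ 0 at y ∈ ∅; common: ∅.
  x = 9: f ≡ 0 at y ∈ ∅; g ≡ 0 at y ∈ ∅; common: ∅.
  x = 10: f ≡ 0 at y ∈ {0, 2}; g ≡ 0 at y ∈ {0, 2}; common: {0, 2}.
Collecting: common zeros = {(10, 0), (10, 2)}, so the count is 2.
Comparison with the Bézout bound: 2 ≤ 4 = deg(f)·deg(g), as expected for curves with no common component (the affine F_11-count falls short of the bound because intersections may lie at infinity, over extension fields, or carry multiplicity).


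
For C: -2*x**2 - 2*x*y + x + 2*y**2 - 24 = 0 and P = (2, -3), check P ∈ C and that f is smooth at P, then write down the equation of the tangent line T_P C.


Tangent line at P: -x - 16*y - 46 = 0.

Step 1: f(2, -3) = 0, so P lies on C.
Step 2: partial derivatives
  f_x(x, y) = -4*x - 2*y + 1, f_y(x, y) = -2*x + 4*y.
  f_x(P) = -1, f_y(P) = -16 (gradient nonzero, so P is smooth).
Step 3: tangent line at P: -1·(x − 2) + -16·(y − -3) = 0.
Expanding: -x - 16*y - 46 = 0.


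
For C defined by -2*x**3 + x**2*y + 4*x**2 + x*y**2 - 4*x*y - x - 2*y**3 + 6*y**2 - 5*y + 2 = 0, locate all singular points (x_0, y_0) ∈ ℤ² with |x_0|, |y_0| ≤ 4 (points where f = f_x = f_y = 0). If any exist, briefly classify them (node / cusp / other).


Singular points: {(1, 1)}; classification: node.

Compute partial derivatives:
  f_x = -6*x**2 + 2*x*y + 8*x + y**2 - 4*y - 1.
  f_y = x**2 + 2*x*y - 4*x - 6*y**2 + 12*y - 5.
Scan x_0 ∈ {−4, ..., 4}. For each x_0, f_y(x_0, y) is a polynomial in y; find its integer roots y ∈ {−4, ..., 4}, then test f_x and f at those candidates.
  x = -4: f_y(-4, y) = -6*y**2 + 4*y + 27; no integer root y with |y| ≤ 4.
  x = -3: f_y(-3, y) = -6*y**2 + 6*y + 16; no integer root y with |y| ≤ 4.
  x = -2: f_y(-2, y) = -6*y**2 + 8*y + 7; no integer root y with |y| ≤ 4.
  x = -1: f_y(-1, y) = -6*y**2 + 10*y; vanishes at y ∈ {0}. (-1, 0): f_x = -15 ≠ 0.
  x = 0: f_y(0, y) = -6*y**2 + 12*y - 5; no integer root y with |y| ≤ 4.
  x = 1: f_y(1, y) = -6*y**2 + 14*y - 8; vanishes at y ∈ {1}. (1, 1): f_x = 0, f = 0 — SINGULAR.
  x = 2: f_y(2, y) = -6*y**2 + 16*y - 9; no integer root y with |y| ≤ 4.
  x = 3: f_y(3, y) = -6*y**2 + 18*y - 8; no integer root y with |y| ≤ 4.
  x = 4: f_y(4, y) = -6*y**2 + 20*y - 5; no integer root y with |y| ≤ 4.
Only singular point on the grid: (1, 1).
Classify: substitute x = 1 + u, y = 1 + v and expand: f = -2*u**3 + u**2*v - u**2 + u*v**2 - 2*v**3 + v**2.
No constant or linear terms (consistent with a singular point). Quadratic part: -u**2 + v**2. Cubic part: -2*u**3 + u**2*v + u*v**2 - 2*v**3.
The quadratic part v**2 - u**2 = (v − u)(v + u) splits into two distinct linear factors, so there are two distinct tangent lines y − 1 = ±(x − 1) — this is a node (ordinary double point).
Classification: node.


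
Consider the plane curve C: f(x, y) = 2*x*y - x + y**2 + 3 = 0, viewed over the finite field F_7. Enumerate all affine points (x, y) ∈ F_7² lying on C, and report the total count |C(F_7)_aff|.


Affine F_7-points: {(0, 2), (0, 5), (3, 0), (3, 1), (6, 3), (6, 6)}; count = 6.

For each of the 49 pairs (x, y) ∈ F_7², evaluate f(x, y) mod 7. Record the zeros.
  x = 0: [0↦3, 1↦4, 2↦0, 3↦5, 4↦5, 5↦0, 6↦4]  zeros at y ∈ {2, 5}
  x = 1: [0↦2, 1↦5, 2↦3, 3↦3, 4↦5, 5↦2, 6↦1]  zeros at y ∈ ∅
  x = 2: [0↦1, 1↦6, 2↦6, 3↦1, 4↦5, 5↦4, 6↦5]  zeros at y ∈ ∅
  x = 3: [0↦0, 1↦0, 2↦2, 3↦6, 4↦5, 5↦6, 6↦2]  zeros at y ∈ {0, 1}
  x = 4: [0↦6, 1↦1, 2↦5, 3↦4, 4↦5, 5↦1, 6↦6]  zeros at y ∈ ∅
  x = 5: [0↦5, 1↦2, 2↦1, 3↦2, 4↦5, 5↦3, 6↦3]  zeros at y ∈ ∅
  x = 6: [0↦4, 1↦3, 2↦4, 3↦0, 4↦5, 5↦5, 6↦0]  zeros at y ∈ {3, 6}
Collecting zeros: affine points = {(0, 2), (0, 5), (3, 0), (3, 1), (6, 3), (6, 6)}.
Total count |C(F_7)_aff| = 6.


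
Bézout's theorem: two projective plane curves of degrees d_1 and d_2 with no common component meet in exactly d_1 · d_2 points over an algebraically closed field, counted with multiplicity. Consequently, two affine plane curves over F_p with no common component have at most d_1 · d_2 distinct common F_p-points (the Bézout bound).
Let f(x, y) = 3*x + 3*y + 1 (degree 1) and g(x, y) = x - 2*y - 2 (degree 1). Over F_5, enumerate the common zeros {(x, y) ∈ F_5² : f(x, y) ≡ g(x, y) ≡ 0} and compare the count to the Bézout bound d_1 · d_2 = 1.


Common zeros: {(1, 2)}; count = 1; Bézout bound = 1.

deg(f) = 1, deg(g) = 1, so Bézout bound = 1.
Scan x ∈ F_5. For each x, list the y ∈ F_5 with f(x, y) ≡ 0 and those with g(x, y) ≡ 0 (mod 5); the common zeros in that column are the intersection.
  x = 0: f ≡ 0 at y ∈ {3}; g ≡ 0 at y ∈ {4}; common: ∅.
  x = 1: f ≡ 0 at y ∈ {2}; g ≡ 0 at y ∈ {2}; common: {2}.
  x = 2: f ≡ 0 at y ∈ {1}; g ≡ 0 at y ∈ {0}; common: ∅.
  x = 3: f ≡ 0 at y ∈ {0}; g ≡ 0 at y ∈ {3}; common: ∅.
  x = 4: f ≡ 0 at y ∈ {4}; g ≡ 0 at y ∈ {1}; common: ∅.
Collecting: common zeros = {(1, 2)}, so the count is 1.
Comparison with the Bézout bound: 1 ≤ 1 = deg(f)·deg(g), as expected for curves with no common component (the bound is attained).
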